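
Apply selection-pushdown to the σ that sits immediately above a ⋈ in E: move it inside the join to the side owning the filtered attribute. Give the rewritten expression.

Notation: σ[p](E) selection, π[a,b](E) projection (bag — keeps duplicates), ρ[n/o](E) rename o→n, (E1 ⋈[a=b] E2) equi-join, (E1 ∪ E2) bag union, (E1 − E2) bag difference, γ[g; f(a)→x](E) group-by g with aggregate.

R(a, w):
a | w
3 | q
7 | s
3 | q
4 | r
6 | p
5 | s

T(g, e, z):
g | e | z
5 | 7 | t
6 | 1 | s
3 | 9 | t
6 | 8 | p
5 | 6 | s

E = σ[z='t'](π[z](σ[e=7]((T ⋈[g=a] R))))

σ filters on e, owned by the left side.
E' = σ[z='t'](π[z]((σ[e=7](T) ⋈[g=a] R)))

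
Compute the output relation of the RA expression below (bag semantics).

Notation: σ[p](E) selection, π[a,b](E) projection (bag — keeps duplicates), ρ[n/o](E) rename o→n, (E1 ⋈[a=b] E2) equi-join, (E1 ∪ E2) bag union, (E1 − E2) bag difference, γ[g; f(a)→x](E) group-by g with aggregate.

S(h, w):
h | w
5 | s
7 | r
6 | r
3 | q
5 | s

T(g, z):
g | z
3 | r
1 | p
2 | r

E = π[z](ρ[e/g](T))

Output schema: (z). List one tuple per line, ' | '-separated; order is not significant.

Stepwise |·|:
  T → 3
  ρ[e/g](T) → 3
  π[z](ρ[e/g](T)) → 3

== RESULT ==
z
p
r
r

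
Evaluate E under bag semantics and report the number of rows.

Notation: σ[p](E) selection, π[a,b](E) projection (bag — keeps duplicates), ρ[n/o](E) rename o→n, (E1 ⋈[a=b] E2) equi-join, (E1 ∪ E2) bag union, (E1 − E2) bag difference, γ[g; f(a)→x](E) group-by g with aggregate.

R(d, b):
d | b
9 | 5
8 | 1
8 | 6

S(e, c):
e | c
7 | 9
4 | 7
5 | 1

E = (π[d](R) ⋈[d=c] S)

Per-node cardinality:
  R → 3
  π[d](R) → 3
  S → 3
  (π[d](R) ⋈[d=c] S) → 1

|E| = 1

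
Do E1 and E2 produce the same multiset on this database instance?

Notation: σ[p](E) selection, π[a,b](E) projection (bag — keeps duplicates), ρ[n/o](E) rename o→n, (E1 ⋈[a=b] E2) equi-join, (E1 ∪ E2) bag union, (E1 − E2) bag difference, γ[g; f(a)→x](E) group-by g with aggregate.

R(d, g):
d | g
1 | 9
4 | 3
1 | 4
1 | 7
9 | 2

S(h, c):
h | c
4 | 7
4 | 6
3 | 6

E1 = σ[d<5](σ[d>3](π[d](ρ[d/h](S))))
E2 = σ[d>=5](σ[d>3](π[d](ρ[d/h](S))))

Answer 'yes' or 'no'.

E1 subexpression sizes:
  S → 3
  ρ[d/h](S) → 3
  π[d](ρ[d/h](S)) → 3
  σ[d>3](π[d](ρ[d/h](S))) → 2
  σ[d<5](σ[d>3](π[d](ρ[d/h](S)))) → 2
E2 subexpression sizes:
  S → 3
  ρ[d/h](S) → 3
  π[d](ρ[d/h](S)) → 3
  σ[d>3](π[d](ρ[d/h](S))) → 2
  σ[d>=5](σ[d>3](π[d](ρ[d/h](S)))) → 0

E1 result:
d
4
4
E2 result:
d
(0 rows)
Witness: (4,) appears 2× in E1 but 0× in E2.

no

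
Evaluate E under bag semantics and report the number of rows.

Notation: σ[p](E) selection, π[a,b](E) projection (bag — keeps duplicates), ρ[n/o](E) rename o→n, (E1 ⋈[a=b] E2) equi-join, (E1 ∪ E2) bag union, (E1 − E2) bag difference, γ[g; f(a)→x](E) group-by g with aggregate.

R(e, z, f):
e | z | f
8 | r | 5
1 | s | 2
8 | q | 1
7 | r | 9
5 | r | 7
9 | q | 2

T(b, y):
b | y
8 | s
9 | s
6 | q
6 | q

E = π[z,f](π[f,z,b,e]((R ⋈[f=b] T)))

Subexpression sizes:
  R → 6
  T → 4
  (R ⋈[f=b] T) → 1
  π[f,z,b,e]((R ⋈[f=b] T)) → 1
  π[z,f](π[f,z,b,e]((R ⋈[f=b] T))) → 1

|E| = 1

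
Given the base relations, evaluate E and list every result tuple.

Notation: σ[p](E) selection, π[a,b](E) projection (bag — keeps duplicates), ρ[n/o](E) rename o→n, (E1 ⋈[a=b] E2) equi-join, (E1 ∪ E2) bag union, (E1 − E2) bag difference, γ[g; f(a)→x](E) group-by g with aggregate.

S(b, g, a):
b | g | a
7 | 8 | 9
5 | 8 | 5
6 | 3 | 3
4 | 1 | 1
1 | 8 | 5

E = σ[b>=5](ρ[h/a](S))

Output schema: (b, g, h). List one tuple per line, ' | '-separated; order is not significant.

Subexpression sizes:
  S → 5
  ρ[h/a](S) → 5
  σ[b>=5](ρ[h/a](S)) → 3

== RESULT ==
b | g | h
5 | 8 | 5
6 | 3 | 3
7 | 8 | 9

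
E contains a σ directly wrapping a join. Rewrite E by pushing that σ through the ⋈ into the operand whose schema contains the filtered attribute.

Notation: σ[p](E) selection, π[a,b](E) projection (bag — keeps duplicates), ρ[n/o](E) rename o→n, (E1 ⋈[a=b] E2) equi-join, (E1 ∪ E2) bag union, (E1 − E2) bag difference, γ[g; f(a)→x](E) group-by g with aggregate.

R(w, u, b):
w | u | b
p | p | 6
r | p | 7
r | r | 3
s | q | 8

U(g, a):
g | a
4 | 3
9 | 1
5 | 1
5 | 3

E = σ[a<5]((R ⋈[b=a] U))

σ filters on a, owned by the right side.
E' = (R ⋈[b=a] σ[a<5](U))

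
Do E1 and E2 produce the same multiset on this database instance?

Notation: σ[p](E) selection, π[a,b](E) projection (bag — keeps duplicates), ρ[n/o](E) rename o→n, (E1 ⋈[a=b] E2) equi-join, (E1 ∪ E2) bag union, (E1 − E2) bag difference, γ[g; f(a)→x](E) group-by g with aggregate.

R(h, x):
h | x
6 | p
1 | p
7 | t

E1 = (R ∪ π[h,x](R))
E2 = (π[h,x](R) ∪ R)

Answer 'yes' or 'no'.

E1 subexpression sizes:
  R → 3
  R → 3
  π[h,x](R) → 3
  (R ∪ π[h,x](R)) → 6
E2 subexpression sizes:
  R → 3
  π[h,x](R) → 3
  R → 3
  (π[h,x](R) ∪ R) → 6

E1 and E2 produce the same multiset:
h | x
1 | p
1 | p
6 | p
6 | p
7 | t
7 | t

yes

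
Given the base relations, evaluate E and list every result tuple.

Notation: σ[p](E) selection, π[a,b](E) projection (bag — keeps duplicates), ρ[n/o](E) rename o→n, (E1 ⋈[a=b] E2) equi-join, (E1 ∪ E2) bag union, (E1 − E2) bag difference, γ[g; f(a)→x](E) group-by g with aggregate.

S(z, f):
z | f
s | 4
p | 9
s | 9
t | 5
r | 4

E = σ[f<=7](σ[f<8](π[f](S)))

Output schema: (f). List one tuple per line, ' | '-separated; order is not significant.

Row counts bottom-up:
  S → 5
  π[f](S) → 5
  σ[f<8](π[f](S)) → 3
  σ[f<=7](σ[f<8](π[f](S))) → 3

== RESULT ==
f
4
4
5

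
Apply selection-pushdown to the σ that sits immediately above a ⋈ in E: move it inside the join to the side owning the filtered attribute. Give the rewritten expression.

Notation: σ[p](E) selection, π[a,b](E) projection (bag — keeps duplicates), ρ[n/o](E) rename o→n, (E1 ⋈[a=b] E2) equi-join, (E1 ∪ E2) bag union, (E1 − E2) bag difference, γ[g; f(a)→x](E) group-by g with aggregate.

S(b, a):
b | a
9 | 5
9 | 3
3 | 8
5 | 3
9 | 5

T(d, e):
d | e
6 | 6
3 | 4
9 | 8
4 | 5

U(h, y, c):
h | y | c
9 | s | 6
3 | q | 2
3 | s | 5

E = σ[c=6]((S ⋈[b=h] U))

σ filters on c, owned by the right side.
E' = (S ⋈[b=h] σ[c=6](U))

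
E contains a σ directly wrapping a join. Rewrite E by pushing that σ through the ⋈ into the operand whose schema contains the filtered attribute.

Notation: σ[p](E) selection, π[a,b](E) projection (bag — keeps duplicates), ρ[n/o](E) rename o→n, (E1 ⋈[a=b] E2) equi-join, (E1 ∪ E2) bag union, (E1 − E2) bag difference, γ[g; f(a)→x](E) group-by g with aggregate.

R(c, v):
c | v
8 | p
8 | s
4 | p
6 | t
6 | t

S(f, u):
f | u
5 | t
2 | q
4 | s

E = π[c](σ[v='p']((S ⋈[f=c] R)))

σ filters on v, owned by the right side.
E' = π[c]((S ⋈[f=c] σ[v='p'](R)))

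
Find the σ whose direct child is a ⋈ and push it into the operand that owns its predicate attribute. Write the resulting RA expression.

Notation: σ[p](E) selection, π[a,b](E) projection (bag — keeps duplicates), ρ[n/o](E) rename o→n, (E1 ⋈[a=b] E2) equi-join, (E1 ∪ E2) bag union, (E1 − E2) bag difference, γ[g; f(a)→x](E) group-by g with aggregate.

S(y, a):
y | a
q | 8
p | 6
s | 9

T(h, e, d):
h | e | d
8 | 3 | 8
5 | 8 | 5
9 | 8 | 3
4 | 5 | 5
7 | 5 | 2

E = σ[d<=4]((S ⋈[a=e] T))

σ filters on d, owned by the right side.
E' = (S ⋈[a=e] σ[d<=4](T))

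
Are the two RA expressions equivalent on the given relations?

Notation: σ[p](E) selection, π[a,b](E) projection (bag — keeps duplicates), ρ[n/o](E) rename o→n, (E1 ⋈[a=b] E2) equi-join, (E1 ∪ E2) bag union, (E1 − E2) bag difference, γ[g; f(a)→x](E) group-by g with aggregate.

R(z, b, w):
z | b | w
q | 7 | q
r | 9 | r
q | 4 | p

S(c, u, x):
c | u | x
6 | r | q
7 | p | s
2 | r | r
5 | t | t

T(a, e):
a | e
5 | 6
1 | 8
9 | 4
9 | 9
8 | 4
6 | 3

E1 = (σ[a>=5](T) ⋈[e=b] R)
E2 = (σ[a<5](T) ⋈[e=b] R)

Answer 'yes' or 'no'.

E1 per-node cardinality:
  T → 6
  σ[a>=5](T) → 5
  R → 3
  (σ[a>=5](T) ⋈[e=b] R) → 3
E2 per-node cardinality:
  T → 6
  σ[a<5](T) → 1
  R → 3
  (σ[a<5](T) ⋈[e=b] R) → 0

E1 result:
a | e | z | b | w
8 | 4 | q | 4 | p
9 | 4 | q | 4 | p
9 | 9 | r | 9 | r
E2 result:
a | e | z | b | w
(0 rows)
Witness: (9, 4, 'q', 4, 'p') appears 1× in E1 but 0× in E2.

no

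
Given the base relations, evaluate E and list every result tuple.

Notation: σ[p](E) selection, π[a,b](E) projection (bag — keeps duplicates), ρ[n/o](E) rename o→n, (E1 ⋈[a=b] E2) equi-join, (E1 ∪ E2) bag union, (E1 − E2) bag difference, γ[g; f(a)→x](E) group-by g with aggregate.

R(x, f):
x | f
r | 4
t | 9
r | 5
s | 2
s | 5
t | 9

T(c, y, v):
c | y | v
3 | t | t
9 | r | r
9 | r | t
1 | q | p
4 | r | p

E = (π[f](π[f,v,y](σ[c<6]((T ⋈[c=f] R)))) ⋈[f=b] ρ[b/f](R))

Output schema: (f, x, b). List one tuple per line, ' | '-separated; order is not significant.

Row counts bottom-up:
  T → 5
  R → 6
  (T ⋈[c=f] R) → 5
  σ[c<6]((T ⋈[c=f] R)) → 1
  π[f,v,y](σ[c<6]((T ⋈[c=f] R))) → 1
  π[f](π[f,v,y](σ[c<6]((T ⋈[c=f] R)))) → 1
  R → 6
  ρ[b/f](R) → 6
  (π[f](π[f,v,y](σ[c<6]((T ⋈[c=f] R)))) ⋈[f=b] ρ[b/f](R)) → 1

== RESULT ==
f | x | b
4 | r | 4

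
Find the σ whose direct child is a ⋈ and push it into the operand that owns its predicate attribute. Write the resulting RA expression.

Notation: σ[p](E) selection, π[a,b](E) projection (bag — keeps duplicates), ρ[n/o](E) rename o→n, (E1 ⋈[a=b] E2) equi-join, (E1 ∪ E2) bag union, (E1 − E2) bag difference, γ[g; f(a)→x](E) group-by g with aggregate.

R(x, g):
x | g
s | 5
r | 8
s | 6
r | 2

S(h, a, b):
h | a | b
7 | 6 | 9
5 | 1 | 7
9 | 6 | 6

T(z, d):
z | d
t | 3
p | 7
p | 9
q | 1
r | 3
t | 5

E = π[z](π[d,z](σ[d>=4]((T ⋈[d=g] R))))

σ filters on d, owned by the left side.
E' = π[z](π[d,z]((σ[d>=4](T) ⋈[d=g] R)))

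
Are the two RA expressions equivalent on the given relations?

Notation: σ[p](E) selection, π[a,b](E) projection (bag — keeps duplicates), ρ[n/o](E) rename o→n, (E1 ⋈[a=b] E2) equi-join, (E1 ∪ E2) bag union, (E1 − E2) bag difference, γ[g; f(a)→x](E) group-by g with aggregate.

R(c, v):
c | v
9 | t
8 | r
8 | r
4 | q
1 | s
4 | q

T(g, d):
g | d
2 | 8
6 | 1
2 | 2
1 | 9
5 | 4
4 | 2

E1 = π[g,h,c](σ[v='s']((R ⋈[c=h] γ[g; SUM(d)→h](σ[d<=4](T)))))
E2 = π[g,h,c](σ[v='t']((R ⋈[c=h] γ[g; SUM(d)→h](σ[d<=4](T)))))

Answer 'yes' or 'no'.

E1 row counts bottom-up:
  R → 6
  T → 6
  σ[d<=4](T) → 4
  γ[g; SUM(d)→h](σ[d<=4](T)) → 4
  (R ⋈[c=h] γ[g; SUM(d)→h](σ[d<=4](T))) → 3
  σ[v='s']((R ⋈[c=h] γ[g; SUM(d)→h](σ[d<=4](T)))) → 1
  π[g,h,c](σ[v='s']((R ⋈[c=h] γ[g; SUM(d)→h](σ[d<=4](T))))) → 1
E2 row counts bottom-up:
  R → 6
  T → 6
  σ[d<=4](T) → 4
  γ[g; SUM(d)→h](σ[d<=4](T)) → 4
  (R ⋈[c=h] γ[g; SUM(d)→h](σ[d<=4](T))) → 3
  σ[v='t']((R ⋈[c=h] γ[g; SUM(d)→h](σ[d<=4](T)))) → 0
  π[g,h,c](σ[v='t']((R ⋈[c=h] γ[g; SUM(d)→h](σ[d<=4](T))))) → 0

E1 result:
g | h | c
6 | 1 | 1
E2 result:
g | h | c
(0 rows)
Witness: (6, 1, 1) appears 1× in E1 but 0× in E2.

no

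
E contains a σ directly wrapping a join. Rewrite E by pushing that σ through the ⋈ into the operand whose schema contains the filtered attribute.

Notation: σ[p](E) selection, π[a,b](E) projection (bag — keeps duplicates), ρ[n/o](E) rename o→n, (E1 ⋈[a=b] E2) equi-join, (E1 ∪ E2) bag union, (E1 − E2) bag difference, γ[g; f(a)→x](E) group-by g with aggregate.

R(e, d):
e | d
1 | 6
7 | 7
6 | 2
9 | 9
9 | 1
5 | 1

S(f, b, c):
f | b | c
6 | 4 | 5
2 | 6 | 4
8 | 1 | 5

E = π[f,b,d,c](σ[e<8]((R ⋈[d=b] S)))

σ filters on e, owned by the left side.
E' = π[f,b,d,c]((σ[e<8](R) ⋈[d=b] S))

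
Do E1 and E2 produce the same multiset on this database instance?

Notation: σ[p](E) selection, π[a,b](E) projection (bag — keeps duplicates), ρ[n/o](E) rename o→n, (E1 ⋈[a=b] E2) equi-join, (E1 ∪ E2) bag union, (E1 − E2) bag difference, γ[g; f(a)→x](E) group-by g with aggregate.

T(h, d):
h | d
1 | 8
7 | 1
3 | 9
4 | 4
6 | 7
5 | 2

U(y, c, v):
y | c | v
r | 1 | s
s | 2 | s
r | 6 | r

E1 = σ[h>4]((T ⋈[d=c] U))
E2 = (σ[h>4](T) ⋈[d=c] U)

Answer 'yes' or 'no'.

E1 per-node cardinality:
  T → 6
  U → 3
  (T ⋈[d=c] U) → 2
  σ[h>4]((T ⋈[d=c] U)) → 2
E2 per-node cardinality:
  T → 6
  σ[h>4](T) → 3
  U → 3
  (σ[h>4](T) ⋈[d=c] U) → 2

E1 and E2 produce the same multiset:
h | d | y | c | v
5 | 2 | s | 2 | s
7 | 1 | r | 1 | s

yes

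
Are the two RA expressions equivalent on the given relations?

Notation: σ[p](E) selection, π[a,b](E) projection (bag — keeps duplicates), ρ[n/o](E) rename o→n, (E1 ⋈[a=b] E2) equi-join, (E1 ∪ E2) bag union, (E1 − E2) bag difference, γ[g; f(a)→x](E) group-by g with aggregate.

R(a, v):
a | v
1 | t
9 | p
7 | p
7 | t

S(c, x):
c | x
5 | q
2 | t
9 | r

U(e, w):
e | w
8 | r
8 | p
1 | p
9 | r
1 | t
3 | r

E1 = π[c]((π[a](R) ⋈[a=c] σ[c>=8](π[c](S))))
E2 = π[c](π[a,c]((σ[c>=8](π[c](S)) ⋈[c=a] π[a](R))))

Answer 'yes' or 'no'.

E1 per-node cardinality:
  R → 4
  π[a](R) → 4
  S → 3
  π[c](S) → 3
  σ[c>=8](π[c](S)) → 1
  (π[a](R) ⋈[a=c] σ[c>=8](π[c](S))) → 1
  π[c]((π[a](R) ⋈[a=c] σ[c>=8](π[c](S)))) → 1
E2 per-node cardinality:
  S → 3
  π[c](S) → 3
  σ[c>=8](π[c](S)) → 1
  R → 4
  π[a](R) → 4
  (σ[c>=8](π[c](S)) ⋈[c=a] π[a](R)) → 1
  π[a,c]((σ[c>=8](π[c](S)) ⋈[c=a] π[a](R))) → 1
  π[c](π[a,c]((σ[c>=8](π[c](S)) ⋈[c=a] π[a](R)))) → 1

E1 and E2 produce the same multiset:
c
9

yes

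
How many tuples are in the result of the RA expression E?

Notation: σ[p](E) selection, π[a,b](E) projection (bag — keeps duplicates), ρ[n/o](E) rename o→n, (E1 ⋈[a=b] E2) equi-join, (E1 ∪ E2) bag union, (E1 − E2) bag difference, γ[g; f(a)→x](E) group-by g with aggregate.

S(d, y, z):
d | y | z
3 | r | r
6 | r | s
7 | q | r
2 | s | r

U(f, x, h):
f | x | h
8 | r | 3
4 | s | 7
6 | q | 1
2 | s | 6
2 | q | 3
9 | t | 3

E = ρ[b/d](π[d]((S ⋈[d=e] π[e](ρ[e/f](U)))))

Stepwise |·|:
  S → 4
  U → 6
  ρ[e/f](U) → 6
  π[e](ρ[e/f](U)) → 6
  (S ⋈[d=e] π[e](ρ[e/f](U))) → 3
  π[d]((S ⋈[d=e] π[e](ρ[e/f](U)))) → 3
  ρ[b/d](π[d]((S ⋈[d=e] π[e](ρ[e/f](U))))) → 3

|E| = 3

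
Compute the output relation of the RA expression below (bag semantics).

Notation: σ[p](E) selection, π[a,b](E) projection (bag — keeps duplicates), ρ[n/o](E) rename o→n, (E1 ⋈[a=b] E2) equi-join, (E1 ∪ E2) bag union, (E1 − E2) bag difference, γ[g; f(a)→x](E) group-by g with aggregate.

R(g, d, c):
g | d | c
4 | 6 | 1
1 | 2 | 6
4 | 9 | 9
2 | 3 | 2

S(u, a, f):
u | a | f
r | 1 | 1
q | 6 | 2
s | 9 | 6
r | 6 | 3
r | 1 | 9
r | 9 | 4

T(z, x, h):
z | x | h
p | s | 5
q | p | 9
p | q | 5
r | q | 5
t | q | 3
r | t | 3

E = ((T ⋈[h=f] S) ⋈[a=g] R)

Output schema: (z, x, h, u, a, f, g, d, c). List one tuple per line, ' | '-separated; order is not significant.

Subexpression sizes:
  T → 6
  S → 6
  (T ⋈[h=f] S) → 3
  R → 4
  ((T ⋈[h=f] S) ⋈[a=g] R) → 1

== RESULT ==
z | x | h | u | a | f | g | d | c
q | p | 9 | r | 1 | 9 | 1 | 2 | 6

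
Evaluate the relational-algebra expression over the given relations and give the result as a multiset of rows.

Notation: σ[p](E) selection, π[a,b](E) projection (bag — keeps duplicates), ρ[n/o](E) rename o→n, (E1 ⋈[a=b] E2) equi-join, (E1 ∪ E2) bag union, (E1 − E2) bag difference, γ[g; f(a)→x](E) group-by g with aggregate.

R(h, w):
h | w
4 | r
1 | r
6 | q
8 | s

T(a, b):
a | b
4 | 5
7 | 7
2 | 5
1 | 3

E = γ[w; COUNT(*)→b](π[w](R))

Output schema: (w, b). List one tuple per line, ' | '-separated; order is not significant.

Per-node cardinality:
  R → 4
  π[w](R) → 4
  γ[w; COUNT(*)→b](π[w](R)) → 3

== RESULT ==
w | b
q | 1
r | 2
s | 1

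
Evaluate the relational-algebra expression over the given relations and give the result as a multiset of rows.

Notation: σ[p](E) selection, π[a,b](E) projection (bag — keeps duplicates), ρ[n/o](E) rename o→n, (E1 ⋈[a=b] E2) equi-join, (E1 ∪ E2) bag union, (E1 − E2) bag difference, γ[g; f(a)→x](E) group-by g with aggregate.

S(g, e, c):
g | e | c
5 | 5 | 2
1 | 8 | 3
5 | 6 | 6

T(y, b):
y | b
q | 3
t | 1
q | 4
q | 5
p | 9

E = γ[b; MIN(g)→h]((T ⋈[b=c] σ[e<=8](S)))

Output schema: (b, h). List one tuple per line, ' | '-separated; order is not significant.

Per-node cardinality:
  T → 5
  S → 3
  σ[e<=8](S) → 3
  (T ⋈[b=c] σ[e<=8](S)) → 1
  γ[b; MIN(g)→h]((T ⋈[b=c] σ[e<=8](S))) → 1

== RESULT ==
b | h
3 | 1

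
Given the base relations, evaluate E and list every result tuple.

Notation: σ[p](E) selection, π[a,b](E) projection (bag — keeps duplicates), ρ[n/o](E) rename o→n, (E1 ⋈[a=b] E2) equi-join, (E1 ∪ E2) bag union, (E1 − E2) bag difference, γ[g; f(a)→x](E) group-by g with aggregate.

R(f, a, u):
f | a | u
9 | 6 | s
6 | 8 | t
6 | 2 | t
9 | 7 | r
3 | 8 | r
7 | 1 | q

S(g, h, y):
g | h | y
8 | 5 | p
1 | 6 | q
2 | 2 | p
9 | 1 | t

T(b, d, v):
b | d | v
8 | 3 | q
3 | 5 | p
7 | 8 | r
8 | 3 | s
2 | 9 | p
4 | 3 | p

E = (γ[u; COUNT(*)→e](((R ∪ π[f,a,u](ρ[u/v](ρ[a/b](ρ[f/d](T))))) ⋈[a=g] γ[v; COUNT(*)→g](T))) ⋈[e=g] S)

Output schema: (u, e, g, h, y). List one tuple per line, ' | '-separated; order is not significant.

Per-node cardinality:
  R → 6
  T → 6
  ρ[f/d](T) → 6
  ρ[a/b](ρ[f/d](T)) → 6
  ρ[u/v](ρ[a/b](ρ[f/d](T))) → 6
  π[f,a,u](ρ[u/v](ρ[a/b](ρ[f/d](T)))) → 6
  (R ∪ π[f,a,u](ρ[u/v](ρ[a/b](ρ[f/d](T))))) → 12
  T → 6
  γ[v; COUNT(*)→g](T) → 4
  ((R ∪ π[f,a,u](ρ[u/v](ρ[a/b](ρ[f/d](T))))) ⋈[a=g] γ[v; COUNT(*)→g](T)) → 4
  γ[u; COUNT(*)→e](((R ∪ π[f,a,u](ρ[u/v](ρ[a/b](ρ[f/d](T))))) ⋈[a=g] γ[v; COUNT(*)→g](T))) → 2
  S → 4
  (γ[u; COUNT(*)→e](((R ∪ π[f,a,u](ρ[u/v](ρ[a/b](ρ[f/d](T))))) ⋈[a=g] γ[v; COUNT(*)→g](T))) ⋈[e=g] S) → 1

== RESULT ==
u | e | g | h | y
p | 1 | 1 | 6 | q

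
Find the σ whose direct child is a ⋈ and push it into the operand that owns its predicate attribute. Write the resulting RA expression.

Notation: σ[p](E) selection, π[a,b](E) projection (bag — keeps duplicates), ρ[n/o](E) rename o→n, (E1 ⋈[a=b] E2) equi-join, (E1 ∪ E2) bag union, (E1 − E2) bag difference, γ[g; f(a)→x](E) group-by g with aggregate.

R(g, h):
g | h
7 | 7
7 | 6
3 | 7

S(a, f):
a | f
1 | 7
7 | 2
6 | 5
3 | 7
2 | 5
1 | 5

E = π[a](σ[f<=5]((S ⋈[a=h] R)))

σ filters on f, owned by the left side.
E' = π[a]((σ[f<=5](S) ⋈[a=h] R))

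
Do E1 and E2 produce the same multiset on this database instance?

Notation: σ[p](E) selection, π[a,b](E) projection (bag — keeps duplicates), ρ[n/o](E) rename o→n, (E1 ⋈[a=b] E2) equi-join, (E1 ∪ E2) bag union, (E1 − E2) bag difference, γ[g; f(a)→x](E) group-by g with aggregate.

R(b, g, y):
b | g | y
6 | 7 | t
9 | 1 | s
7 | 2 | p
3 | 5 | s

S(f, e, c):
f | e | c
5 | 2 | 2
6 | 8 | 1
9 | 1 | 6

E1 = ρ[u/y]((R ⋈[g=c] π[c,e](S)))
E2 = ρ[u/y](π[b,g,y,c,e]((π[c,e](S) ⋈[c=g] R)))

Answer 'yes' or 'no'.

E1 row counts bottom-up:
  R → 4
  S → 3
  π[c,e](S) → 3
  (R ⋈[g=c] π[c,e](S)) → 2
  ρ[u/y]((R ⋈[g=c] π[c,e](S))) → 2
E2 row counts bottom-up:
  S → 3
  π[c,e](S) → 3
  R → 4
  (π[c,e](S) ⋈[c=g] R) → 2
  π[b,g,y,c,e]((π[c,e](S) ⋈[c=g] R)) → 2
  ρ[u/y](π[b,g,y,c,e]((π[c,e](S) ⋈[c=g] R))) → 2

E1 and E2 produce the same multiset:
b | g | u | c | e
7 | 2 | p | 2 | 2
9 | 1 | s | 1 | 8

yes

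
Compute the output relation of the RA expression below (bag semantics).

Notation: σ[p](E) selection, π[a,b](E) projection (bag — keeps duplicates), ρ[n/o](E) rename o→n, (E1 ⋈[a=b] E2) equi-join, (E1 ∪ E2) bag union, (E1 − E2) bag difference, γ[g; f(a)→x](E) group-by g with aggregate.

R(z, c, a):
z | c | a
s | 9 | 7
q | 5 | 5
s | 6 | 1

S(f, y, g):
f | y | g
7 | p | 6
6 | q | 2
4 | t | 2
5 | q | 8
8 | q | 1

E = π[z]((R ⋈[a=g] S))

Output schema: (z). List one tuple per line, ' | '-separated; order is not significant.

Row counts bottom-up:
  R → 3
  S → 5
  (R ⋈[a=g] S) → 1
  π[z]((R ⋈[a=g] S)) → 1

== RESULT ==
z
s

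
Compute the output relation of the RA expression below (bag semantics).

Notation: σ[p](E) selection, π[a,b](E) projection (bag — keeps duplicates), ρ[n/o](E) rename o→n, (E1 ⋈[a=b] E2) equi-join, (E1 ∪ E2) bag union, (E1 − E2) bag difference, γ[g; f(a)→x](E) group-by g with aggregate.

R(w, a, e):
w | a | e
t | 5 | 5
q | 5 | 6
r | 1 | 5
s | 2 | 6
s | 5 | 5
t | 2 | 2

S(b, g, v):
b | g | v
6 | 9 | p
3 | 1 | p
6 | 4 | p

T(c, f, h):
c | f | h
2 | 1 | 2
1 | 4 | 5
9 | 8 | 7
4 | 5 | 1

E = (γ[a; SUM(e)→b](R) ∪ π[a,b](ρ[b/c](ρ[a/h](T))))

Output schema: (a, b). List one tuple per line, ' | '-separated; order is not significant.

Subexpression sizes:
  R → 6
  γ[a; SUM(e)→b](R) → 3
  T → 4
  ρ[a/h](T) → 4
  ρ[b/c](ρ[a/h](T)) → 4
  π[a,b](ρ[b/c](ρ[a/h](T))) → 4
  (γ[a; SUM(e)→b](R) ∪ π[a,b](ρ[b/c](ρ[a/h](T)))) → 7

== RESULT ==
a | b
1 | 4
1 | 5
2 | 2
2 | 8
5 | 1
5 | 16
7 | 9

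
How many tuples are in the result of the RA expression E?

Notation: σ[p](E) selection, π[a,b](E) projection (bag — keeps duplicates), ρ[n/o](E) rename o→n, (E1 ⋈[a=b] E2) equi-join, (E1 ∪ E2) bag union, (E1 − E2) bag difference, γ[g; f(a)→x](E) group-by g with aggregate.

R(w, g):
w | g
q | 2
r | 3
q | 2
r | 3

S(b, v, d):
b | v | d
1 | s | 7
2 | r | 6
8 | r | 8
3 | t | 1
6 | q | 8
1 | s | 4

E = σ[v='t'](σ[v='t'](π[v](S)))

Subexpression sizes:
  S → 6
  π[v](S) → 6
  σ[v='t'](π[v](S)) → 1
  σ[v='t'](σ[v='t'](π[v](S))) → 1

|E| = 1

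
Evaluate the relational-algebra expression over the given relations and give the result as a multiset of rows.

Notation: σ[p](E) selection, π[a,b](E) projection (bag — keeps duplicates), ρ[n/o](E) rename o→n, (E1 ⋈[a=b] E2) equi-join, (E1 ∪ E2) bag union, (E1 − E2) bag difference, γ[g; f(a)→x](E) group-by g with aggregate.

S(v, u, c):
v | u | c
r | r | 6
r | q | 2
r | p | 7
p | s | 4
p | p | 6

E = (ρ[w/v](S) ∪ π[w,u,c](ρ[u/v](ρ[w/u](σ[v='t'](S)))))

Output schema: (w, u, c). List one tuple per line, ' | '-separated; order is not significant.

Subexpression sizes:
  S → 5
  ρ[w/v](S) → 5
  S → 5
  σ[v='t'](S) → 0
  ρ[w/u](σ[v='t'](S)) → 0
  ρ[u/v](ρ[w/u](σ[v='t'](S))) → 0
  π[w,u,c](ρ[u/v](ρ[w/u](σ[v='t'](S)))) → 0
  (ρ[w/v](S) ∪ π[w,u,c](ρ[u/v](ρ[w/u](σ[v='t'](S))))) → 5

== RESULT ==
w | u | c
p | p | 6
p | s | 4
r | p | 7
r | q | 2
r | r | 6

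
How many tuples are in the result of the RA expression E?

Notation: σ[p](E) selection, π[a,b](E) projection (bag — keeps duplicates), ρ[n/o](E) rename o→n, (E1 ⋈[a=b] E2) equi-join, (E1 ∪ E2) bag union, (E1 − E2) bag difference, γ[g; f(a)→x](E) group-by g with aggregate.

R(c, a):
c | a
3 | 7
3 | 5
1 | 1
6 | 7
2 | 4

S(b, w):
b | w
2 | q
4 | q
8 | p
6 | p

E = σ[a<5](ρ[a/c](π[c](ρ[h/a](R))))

Stepwise |·|:
  R → 5
  ρ[h/a](R) → 5
  π[c](ρ[h/a](R)) → 5
  ρ[a/c](π[c](ρ[h/a](R))) → 5
  σ[a<5](ρ[a/c](π[c](ρ[h/a](R)))) → 4

|E| = 4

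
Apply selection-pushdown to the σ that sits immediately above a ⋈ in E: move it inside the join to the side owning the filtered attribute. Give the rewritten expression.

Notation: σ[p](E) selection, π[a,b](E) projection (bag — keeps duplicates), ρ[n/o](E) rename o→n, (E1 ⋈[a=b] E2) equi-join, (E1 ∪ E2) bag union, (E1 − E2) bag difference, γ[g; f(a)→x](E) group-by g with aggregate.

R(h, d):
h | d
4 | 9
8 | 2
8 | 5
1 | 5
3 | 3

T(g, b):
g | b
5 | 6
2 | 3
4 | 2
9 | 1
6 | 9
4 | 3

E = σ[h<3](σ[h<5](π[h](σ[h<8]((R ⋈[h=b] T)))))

σ filters on h, owned by the left side.
E' = σ[h<3](σ[h<5](π[h]((σ[h<8](R) ⋈[h=b] T))))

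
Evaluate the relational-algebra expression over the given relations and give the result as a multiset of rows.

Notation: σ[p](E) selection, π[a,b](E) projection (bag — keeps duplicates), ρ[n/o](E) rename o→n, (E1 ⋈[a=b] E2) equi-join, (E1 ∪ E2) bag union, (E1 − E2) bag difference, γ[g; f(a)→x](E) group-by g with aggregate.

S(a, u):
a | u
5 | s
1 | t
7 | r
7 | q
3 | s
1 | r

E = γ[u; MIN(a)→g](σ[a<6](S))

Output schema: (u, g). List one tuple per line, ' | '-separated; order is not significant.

Stepwise |·|:
  S → 6
  σ[a<6](S) → 4
  γ[u; MIN(a)→g](σ[a<6](S)) → 3

== RESULT ==
u | g
r | 1
s | 3
t | 1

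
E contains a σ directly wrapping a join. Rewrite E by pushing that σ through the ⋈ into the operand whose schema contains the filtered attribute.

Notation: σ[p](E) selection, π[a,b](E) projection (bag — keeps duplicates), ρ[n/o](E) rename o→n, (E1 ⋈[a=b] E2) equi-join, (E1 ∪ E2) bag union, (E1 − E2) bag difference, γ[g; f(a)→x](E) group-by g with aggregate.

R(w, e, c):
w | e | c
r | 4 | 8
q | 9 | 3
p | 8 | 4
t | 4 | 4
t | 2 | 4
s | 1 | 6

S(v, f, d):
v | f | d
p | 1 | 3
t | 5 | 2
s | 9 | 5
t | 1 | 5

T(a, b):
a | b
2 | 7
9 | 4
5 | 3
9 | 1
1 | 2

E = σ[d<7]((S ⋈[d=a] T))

σ filters on d, owned by the left side.
E' = (σ[d<7](S) ⋈[d=a] T)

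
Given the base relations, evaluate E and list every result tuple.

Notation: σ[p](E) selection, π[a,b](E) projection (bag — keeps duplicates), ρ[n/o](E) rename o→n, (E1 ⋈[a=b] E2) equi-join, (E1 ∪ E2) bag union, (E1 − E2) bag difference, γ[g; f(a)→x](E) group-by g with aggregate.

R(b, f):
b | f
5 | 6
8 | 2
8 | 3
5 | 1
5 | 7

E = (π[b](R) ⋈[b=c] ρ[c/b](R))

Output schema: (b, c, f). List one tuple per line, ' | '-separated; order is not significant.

Stepwise |·|:
  R → 5
  π[b](R) → 5
  R → 5
  ρ[c/b](R) → 5
  (π[b](R) ⋈[b=c] ρ[c/b](R)) → 13

== RESULT ==
b | c | f
5 | 5 | 1
5 | 5 | 1
5 | 5 | 1
5 | 5 | 6
5 | 5 | 6
5 | 5 | 6
5 | 5 | 7
5 | 5 | 7
5 | 5 | 7
8 | 8 | 2
8 | 8 | 2
8 | 8 | 3
8 | 8 | 3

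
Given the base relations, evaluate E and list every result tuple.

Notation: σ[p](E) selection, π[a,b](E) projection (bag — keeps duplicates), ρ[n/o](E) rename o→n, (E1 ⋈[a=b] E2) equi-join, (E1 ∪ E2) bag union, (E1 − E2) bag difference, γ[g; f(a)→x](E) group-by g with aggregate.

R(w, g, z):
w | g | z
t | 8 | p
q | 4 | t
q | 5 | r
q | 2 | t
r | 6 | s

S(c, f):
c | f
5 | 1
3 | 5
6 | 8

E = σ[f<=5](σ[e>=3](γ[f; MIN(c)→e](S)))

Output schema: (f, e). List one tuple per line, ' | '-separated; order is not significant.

Per-node cardinality:
  S → 3
  γ[f; MIN(c)→e](S) → 3
  σ[e>=3](γ[f; MIN(c)→e](S)) → 3
  σ[f<=5](σ[e>=3](γ[f; MIN(c)→e](S))) → 2

== RESULT ==
f | e
1 | 5
5 | 3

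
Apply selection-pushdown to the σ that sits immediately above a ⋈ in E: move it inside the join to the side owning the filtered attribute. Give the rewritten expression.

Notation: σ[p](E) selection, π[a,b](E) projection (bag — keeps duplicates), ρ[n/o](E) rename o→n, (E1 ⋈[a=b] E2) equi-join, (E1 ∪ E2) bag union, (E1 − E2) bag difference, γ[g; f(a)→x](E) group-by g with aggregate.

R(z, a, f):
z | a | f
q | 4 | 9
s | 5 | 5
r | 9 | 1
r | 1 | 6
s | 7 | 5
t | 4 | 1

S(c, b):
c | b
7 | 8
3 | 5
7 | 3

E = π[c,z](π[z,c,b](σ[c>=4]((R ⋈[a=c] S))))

σ filters on c, owned by the right side.
E' = π[c,z](π[z,c,b]((R ⋈[a=c] σ[c>=4](S))))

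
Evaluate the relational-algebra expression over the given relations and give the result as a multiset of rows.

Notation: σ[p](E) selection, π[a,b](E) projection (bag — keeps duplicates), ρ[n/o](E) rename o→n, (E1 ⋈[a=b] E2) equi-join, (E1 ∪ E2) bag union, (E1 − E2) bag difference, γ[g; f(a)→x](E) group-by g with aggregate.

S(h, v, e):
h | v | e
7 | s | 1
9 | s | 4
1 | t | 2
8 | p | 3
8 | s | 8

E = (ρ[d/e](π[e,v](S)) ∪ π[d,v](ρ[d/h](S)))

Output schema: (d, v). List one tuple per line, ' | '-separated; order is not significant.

Per-node cardinality:
  S → 5
  π[e,v](S) → 5
  ρ[d/e](π[e,v](S)) → 5
  S → 5
  ρ[d/h](S) → 5
  π[d,v](ρ[d/h](S)) → 5
  (ρ[d/e](π[e,v](S)) ∪ π[d,v](ρ[d/h](S))) → 10

== RESULT ==
d | v
1 | s
1 | t
2 | t
3 | p
4 | s
7 | s
8 | p
8 | s
8 | s
9 | s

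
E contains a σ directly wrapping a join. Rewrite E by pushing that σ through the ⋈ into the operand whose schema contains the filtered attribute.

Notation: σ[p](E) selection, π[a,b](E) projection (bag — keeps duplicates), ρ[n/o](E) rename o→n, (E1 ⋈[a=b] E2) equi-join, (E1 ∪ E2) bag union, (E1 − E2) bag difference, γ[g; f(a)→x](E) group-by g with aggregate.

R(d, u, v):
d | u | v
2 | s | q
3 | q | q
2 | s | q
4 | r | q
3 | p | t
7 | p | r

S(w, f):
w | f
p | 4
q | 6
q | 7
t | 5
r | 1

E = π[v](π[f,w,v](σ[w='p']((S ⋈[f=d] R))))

σ filters on w, owned by the left side.
E' = π[v](π[f,w,v]((σ[w='p'](S) ⋈[f=d] R)))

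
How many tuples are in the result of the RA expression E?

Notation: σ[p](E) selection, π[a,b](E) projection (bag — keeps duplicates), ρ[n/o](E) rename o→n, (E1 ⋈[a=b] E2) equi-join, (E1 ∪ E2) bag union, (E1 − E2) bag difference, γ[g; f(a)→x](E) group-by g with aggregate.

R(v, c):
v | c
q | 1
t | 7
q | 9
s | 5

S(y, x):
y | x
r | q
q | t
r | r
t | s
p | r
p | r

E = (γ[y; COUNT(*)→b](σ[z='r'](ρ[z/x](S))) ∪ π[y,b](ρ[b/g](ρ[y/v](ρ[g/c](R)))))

Subexpression sizes:
  S → 6
  ρ[z/x](S) → 6
  σ[z='r'](ρ[z/x](S)) → 3
  γ[y; COUNT(*)→b](σ[z='r'](ρ[z/x](S))) → 2
  R → 4
  ρ[g/c](R) → 4
  ρ[y/v](ρ[g/c](R)) → 4
  ρ[b/g](ρ[y/v](ρ[g/c](R))) → 4
  π[y,b](ρ[b/g](ρ[y/v](ρ[g/c](R)))) → 4
  (γ[y; COUNT(*)→b](σ[z='r'](ρ[z/x](S))) ∪ π[y,b](ρ[b/g](ρ[y/v](ρ[g/c](R))))) → 6

|E| = 6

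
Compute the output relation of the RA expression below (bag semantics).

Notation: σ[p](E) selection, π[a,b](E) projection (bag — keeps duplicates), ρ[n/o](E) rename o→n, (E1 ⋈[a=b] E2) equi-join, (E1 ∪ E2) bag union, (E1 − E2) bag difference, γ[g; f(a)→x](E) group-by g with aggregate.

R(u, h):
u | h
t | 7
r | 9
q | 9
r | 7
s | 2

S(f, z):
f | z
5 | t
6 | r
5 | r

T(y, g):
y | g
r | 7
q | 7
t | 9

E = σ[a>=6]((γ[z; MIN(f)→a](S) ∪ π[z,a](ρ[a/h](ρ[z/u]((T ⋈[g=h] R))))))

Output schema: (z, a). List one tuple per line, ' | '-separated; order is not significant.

Per-node cardinality:
  S → 3
  γ[z; MIN(f)→a](S) → 2
  T → 3
  R → 5
  (T ⋈[g=h] R) → 6
  ρ[z/u]((T ⋈[g=h] R)) → 6
  ρ[a/h](ρ[z/u]((T ⋈[g=h] R))) → 6
  π[z,a](ρ[a/h](ρ[z/u]((T ⋈[g=h] R)))) → 6
  (γ[z; MIN(f)→a](S) ∪ π[z,a](ρ[a/h](ρ[z/u]((T ⋈[g=h] R))))) → 8
  σ[a>=6]((γ[z; MIN(f)→a](S) ∪ π[z,a](ρ[a/h](ρ[z/u]((T ⋈[g=h] R)))))) → 6

== RESULT ==
z | a
q | 9
r | 7
r | 7
r | 9
t | 7
t | 7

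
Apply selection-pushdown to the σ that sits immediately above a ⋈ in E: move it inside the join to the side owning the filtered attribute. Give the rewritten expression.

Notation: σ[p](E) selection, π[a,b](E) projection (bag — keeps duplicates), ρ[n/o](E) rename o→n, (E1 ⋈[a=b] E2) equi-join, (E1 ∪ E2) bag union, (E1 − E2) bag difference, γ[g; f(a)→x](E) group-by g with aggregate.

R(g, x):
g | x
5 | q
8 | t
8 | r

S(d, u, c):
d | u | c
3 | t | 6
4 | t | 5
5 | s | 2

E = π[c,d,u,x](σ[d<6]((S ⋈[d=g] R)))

σ filters on d, owned by the left side.
E' = π[c,d,u,x]((σ[d<6](S) ⋈[d=g] R))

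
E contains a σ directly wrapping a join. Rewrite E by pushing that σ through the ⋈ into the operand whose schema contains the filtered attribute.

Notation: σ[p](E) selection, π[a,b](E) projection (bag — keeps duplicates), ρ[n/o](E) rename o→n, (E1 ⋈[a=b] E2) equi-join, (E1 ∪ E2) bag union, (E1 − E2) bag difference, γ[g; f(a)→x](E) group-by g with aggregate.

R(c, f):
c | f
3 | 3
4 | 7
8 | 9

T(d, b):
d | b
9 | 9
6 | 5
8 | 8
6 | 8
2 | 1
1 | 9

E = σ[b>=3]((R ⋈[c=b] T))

σ filters on b, owned by the right side.
E' = (R ⋈[c=b] σ[b>=3](T))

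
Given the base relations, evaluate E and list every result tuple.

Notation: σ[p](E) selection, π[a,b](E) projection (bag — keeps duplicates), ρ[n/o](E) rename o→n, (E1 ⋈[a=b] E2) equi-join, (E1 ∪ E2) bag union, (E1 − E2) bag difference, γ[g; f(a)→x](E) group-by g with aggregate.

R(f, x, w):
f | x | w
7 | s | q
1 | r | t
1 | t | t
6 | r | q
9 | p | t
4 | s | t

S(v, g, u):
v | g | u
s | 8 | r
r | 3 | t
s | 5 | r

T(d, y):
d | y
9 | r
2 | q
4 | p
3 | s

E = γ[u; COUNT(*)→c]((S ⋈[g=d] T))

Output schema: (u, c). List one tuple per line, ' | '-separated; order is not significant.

Subexpression sizes:
  S → 3
  T → 4
  (S ⋈[g=d] T) → 1
  γ[u; COUNT(*)→c]((S ⋈[g=d] T)) → 1

== RESULT ==
u | c
t | 1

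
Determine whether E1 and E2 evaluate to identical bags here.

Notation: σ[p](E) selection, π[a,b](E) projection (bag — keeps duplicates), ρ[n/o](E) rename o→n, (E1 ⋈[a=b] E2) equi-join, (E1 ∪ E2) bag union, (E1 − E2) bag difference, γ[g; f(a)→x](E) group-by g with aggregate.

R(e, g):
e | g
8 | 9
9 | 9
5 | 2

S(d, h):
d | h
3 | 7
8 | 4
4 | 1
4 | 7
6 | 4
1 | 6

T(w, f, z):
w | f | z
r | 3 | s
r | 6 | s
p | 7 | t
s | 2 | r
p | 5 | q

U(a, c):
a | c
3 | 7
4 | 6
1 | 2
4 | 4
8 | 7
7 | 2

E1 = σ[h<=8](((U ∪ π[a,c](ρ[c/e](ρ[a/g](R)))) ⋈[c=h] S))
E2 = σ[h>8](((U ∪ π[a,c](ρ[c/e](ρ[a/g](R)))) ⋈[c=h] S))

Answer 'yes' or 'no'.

E1 subexpression sizes:
  U → 6
  R → 3
  ρ[a/g](R) → 3
  ρ[c/e](ρ[a/g](R)) → 3
  π[a,c](ρ[c/e](ρ[a/g](R))) → 3
  (U ∪ π[a,c](ρ[c/e](ρ[a/g](R)))) → 9
  S → 6
  ((U ∪ π[a,c](ρ[c/e](ρ[a/g](R)))) ⋈[c=h] S) → 7
  σ[h<=8](((U ∪ π[a,c](ρ[c/e](ρ[a/g](R)))) ⋈[c=h] S)) → 7
E2 subexpression sizes:
  U → 6
  R → 3
  ρ[a/g](R) → 3
  ρ[c/e](ρ[a/g](R)) → 3
  π[a,c](ρ[c/e](ρ[a/g](R))) → 3
  (U ∪ π[a,c](ρ[c/e](ρ[a/g](R)))) → 9
  S → 6
  ((U ∪ π[a,c](ρ[c/e](ρ[a/g](R)))) ⋈[c=h] S) → 7
  σ[h>8](((U ∪ π[a,c](ρ[c/e](ρ[a/g](R)))) ⋈[c=h] S)) → 0

E1 result:
a | c | d | h
3 | 7 | 3 | 7
3 | 7 | 4 | 7
4 | 4 | 6 | 4
4 | 4 | 8 | 4
4 | 6 | 1 | 6
8 | 7 | 3 | 7
8 | 7 | 4 | 7
E2 result:
a | c | d | h
(0 rows)
Witness: (4, 4, 6, 4) appears 1× in E1 but 0× in E2.

no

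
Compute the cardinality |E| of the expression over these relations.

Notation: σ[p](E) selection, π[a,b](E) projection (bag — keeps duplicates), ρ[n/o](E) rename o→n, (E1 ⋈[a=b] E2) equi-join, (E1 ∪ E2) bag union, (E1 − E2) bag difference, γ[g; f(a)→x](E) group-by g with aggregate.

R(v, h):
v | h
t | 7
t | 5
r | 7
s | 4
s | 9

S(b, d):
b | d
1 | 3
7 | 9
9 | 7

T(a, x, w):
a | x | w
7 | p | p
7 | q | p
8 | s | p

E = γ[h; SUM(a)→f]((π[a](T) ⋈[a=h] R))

Stepwise |·|:
  T → 3
  π[a](T) → 3
  R → 5
  (π[a](T) ⋈[a=h] R) → 4
  γ[h; SUM(a)→f]((π[a](T) ⋈[a=h] R)) → 1

|E| = 1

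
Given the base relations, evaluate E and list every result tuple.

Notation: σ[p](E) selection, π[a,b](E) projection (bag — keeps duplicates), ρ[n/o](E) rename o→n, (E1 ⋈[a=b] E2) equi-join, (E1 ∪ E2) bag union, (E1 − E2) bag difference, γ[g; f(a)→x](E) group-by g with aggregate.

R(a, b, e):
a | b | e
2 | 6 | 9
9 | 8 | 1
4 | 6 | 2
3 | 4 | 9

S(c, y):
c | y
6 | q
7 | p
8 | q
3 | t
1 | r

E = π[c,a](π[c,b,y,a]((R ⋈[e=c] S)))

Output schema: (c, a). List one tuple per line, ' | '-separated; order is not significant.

Subexpression sizes:
  R → 4
  S → 5
  (R ⋈[e=c] S) → 1
  π[c,b,y,a]((R ⋈[e=c] S)) → 1
  π[c,a](π[c,b,y,a]((R ⋈[e=c] S))) → 1

== RESULT ==
c | a
1 | 9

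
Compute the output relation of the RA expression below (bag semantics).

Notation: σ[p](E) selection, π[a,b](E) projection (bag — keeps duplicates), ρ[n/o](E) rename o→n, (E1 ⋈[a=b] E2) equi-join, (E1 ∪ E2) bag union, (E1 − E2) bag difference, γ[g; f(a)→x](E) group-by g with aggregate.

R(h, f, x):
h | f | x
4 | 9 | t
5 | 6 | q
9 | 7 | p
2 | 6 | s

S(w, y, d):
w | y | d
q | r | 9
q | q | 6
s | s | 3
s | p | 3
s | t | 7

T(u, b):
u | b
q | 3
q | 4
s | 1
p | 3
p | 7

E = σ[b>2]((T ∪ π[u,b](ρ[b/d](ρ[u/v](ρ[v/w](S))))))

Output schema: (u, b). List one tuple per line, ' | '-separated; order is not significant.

Subexpression sizes:
  T → 5
  S → 5
  ρ[v/w](S) → 5
  ρ[u/v](ρ[v/w](S)) → 5
  ρ[b/d](ρ[u/v](ρ[v/w](S))) → 5
  π[u,b](ρ[b/d](ρ[u/v](ρ[v/w](S)))) → 5
  (T ∪ π[u,b](ρ[b/d](ρ[u/v](ρ[v/w](S))))) → 10
  σ[b>2]((T ∪ π[u,b](ρ[b/d](ρ[u/v](ρ[v/w](S)))))) → 9

== RESULT ==
u | b
p | 3
p | 7
q | 3
q | 4
q | 6
q | 9
s | 3
s | 3
s | 7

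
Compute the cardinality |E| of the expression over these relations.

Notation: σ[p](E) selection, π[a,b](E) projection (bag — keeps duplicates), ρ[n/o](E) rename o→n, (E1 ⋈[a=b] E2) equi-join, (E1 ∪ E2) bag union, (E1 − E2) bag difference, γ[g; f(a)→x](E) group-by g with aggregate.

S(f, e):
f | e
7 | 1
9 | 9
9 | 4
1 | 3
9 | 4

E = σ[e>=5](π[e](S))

Per-node cardinality:
  S → 5
  π[e](S) → 5
  σ[e>=5](π[e](S)) → 1

|E| = 1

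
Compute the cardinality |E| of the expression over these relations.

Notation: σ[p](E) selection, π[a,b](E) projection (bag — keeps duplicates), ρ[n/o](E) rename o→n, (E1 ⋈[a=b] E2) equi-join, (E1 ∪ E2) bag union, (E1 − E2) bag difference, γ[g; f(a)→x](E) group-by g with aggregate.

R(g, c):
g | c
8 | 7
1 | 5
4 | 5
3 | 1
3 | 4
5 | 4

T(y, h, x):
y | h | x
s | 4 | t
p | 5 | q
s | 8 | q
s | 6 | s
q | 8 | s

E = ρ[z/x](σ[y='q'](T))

Stepwise |·|:
  T → 5
  σ[y='q'](T) → 1
  ρ[z/x](σ[y='q'](T)) → 1

|E| = 1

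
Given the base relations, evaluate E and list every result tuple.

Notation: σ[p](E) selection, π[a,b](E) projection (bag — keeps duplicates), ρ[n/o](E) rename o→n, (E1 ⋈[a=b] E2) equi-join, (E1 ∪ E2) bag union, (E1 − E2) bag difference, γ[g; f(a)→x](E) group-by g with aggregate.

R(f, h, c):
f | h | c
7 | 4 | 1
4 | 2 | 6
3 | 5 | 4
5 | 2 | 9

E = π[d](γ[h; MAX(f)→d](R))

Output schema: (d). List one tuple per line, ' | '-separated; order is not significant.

Per-node cardinality:
  R → 4
  γ[h; MAX(f)→d](R) → 3
  π[d](γ[h; MAX(f)→d](R)) → 3

== RESULT ==
d
3
5
7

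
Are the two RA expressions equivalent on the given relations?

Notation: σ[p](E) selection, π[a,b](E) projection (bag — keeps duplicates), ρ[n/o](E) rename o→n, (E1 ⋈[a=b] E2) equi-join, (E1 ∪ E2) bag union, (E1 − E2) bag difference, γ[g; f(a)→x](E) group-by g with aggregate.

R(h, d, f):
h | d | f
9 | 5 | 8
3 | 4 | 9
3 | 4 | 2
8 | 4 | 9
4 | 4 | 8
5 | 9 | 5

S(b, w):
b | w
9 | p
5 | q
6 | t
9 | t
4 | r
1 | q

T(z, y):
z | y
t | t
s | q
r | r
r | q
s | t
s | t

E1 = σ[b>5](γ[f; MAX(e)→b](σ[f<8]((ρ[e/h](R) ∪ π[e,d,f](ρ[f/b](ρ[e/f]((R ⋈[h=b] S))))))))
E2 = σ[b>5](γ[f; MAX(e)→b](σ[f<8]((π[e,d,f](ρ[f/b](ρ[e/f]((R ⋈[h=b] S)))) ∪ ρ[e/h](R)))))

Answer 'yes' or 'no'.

E1 subexpression sizes:
  R → 6
  ρ[e/h](R) → 6
  R → 6
  S → 6
  (R ⋈[h=b] S) → 4
  ρ[e/f]((R ⋈[h=b] S)) → 4
  ρ[f/b](ρ[e/f]((R ⋈[h=b] S))) → 4
  π[e,d,f](ρ[f/b](ρ[e/f]((R ⋈[h=b] S)))) → 4
  (ρ[e/h](R) ∪ π[e,d,f](ρ[f/b](ρ[e/f]((R ⋈[h=b] S))))) → 10
  σ[f<8]((ρ[e/h](R) ∪ π[e,d,f](ρ[f/b](ρ[e/f]((R ⋈[h=b] S)))))) → 4
  γ[f; MAX(e)→b](σ[f<8]((ρ[e/h](R) ∪ π[e,d,f](ρ[f/b](ρ[e/f]((R ⋈[h=b] S))))))) → 3
  σ[b>5](γ[f; MAX(e)→b](σ[f<8]((ρ[e/h](R) ∪ π[e,d,f](ρ[f/b](ρ[e/f]((R ⋈[h=b] S)))))))) → 1
E2 subexpression sizes:
  R → 6
  S → 6
  (R ⋈[h=b] S) → 4
  ρ[e/f]((R ⋈[h=b] S)) → 4
  ρ[f/b](ρ[e/f]((R ⋈[h=b] S))) → 4
  π[e,d,f](ρ[f/b](ρ[e/f]((R ⋈[h=b] S)))) → 4
  R → 6
  ρ[e/h](R) → 6
  (π[e,d,f](ρ[f/b](ρ[e/f]((R ⋈[h=b] S)))) ∪ ρ[e/h](R)) → 10
  σ[f<8]((π[e,d,f](ρ[f/b](ρ[e/f]((R ⋈[h=b] S)))) ∪ ρ[e/h](R))) → 4
  γ[f; MAX(e)→b](σ[f<8]((π[e,d,f](ρ[f/b](ρ[e/f]((R ⋈[h=b] S)))) ∪ ρ[e/h](R)))) → 3
  σ[b>5](γ[f; MAX(e)→b](σ[f<8]((π[e,d,f](ρ[f/b](ρ[e/f]((R ⋈[h=b] S)))) ∪ ρ[e/h](R))))) → 1

E1 and E2 produce the same multiset:
f | b
4 | 8

yes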